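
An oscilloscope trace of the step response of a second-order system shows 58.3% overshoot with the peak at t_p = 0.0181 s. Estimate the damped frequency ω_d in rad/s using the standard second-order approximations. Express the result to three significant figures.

ω_d ≈ 174 rad/s

t_p = π/ω_d, so ω_d = π/0.0181 = 174 rad/s.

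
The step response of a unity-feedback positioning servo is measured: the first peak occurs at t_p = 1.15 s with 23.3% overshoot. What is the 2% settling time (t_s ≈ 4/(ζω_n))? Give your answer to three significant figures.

ζ from %OS: ζ = |ln 0.233|/√(π²+ln²0.233) = 0.421.
t_p = π/ω_d ⇒ ω_d = 2.73 rad/s; then ω_n = ω_d/√(1−ζ²) = 3.01 rad/s.
t_s ≈ 4/(ζω_n) = 4/(0.421·3.01) = 3.16 s.

t_s ≈ 3.16 s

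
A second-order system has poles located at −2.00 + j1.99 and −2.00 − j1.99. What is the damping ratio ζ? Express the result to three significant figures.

ζ ≈ 0.709

The poles are at −σ ± jω_d with σ = 2.00 and ω_d = 1.99, so ω_n = √(σ²+ω_d²) = 2.82 rad/s and ζ = σ/ω_n = 0.709.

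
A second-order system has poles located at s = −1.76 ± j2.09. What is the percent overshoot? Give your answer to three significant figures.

%OS ≈ 7.10%

|pole| = ω_n = √(1.76² + 2.09²) = 2.73 rad/s; ζ = cos θ = σ/ω_n = 0.644.
%OS = 100·exp(−πζ/√(1−ζ²)) = 7.10%.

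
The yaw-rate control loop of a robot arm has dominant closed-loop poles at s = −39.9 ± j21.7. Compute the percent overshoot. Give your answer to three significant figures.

With σ = 39.9, ω_d = 21.7: ω_n = √(σ²+ω_d²) = 45.4 rad/s, ζ = σ/ω_n = 0.878.
%OS = 100 e^{−πζ/√(1−ζ²)} with ζ = 0.878 gives 0.310%.

%OS ≈ 0.310%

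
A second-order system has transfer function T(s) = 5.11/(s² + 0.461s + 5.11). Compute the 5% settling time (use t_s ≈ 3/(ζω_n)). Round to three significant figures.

t_s ≈ 13.0 s

ω_n = √5.11 = 2.26 rad/s; ζ = 0.461/(2·2.26) = 0.102.
t_s ≈ 3/(ζω_n) = 3/(0.102·2.26) = 13.0 s.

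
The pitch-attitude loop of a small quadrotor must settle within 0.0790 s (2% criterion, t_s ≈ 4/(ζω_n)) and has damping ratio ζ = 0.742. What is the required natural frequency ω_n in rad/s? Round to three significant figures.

Rearranging t_s ≈ 4/(ζω_n) gives ω_n = 4/(ζ·t_s) = 4/(0.742 × 0.0790) = 68.2 rad/s.

ω_n ≈ 68.2 rad/s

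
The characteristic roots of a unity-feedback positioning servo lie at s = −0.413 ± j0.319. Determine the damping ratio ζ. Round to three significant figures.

ζ ≈ 0.791

The poles are at −σ ± jω_d with σ = 0.413 and ω_d = 0.319, so ω_n = √(σ²+ω_d²) = 0.522 rad/s and ζ = σ/ω_n = 0.791.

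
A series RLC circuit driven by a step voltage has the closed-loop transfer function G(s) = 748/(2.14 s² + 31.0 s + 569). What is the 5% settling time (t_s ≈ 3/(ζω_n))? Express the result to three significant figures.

Dividing through by 2.14: denominator becomes s² + 14.49 s + 265.9.
So ω_n = √265.9 = 16.3 rad/s and ζ = 14.49/(2·16.3) = 0.444.
t_s ≈ 3/(ζω_n) = 0.414 s.

t_s ≈ 0.414 s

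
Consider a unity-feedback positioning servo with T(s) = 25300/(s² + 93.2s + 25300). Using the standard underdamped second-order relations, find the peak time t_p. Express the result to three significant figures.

t_p ≈ 0.0207 s

Matching coefficients with s² + 2ζω_n s + ω_n² gives ω_n² = 25300 ⇒ ω_n = 159 rad/s, and ζ = 93.2/(2ω_n) = 0.293.
ω_d = 159·√(1 − 0.293²) = 152 rad/s. Then t_p = π/ω_d = 0.0207 s.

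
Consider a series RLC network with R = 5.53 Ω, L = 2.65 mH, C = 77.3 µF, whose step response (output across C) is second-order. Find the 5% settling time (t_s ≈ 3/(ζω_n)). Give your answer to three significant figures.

t_s ≈ 0.00288 s

For a series RLC circuit (capacitor voltage as output), ω_n = 1/√(LC) = 1/√(2.65 mH · 77.3 µF) = 2210 rad/s.
ζ = (R/2)·√(C/L) = (5.53/2)·√(77.3 µF/2.65 mH) = 0.472.
t_s ≈ 3/(ζω_n) = 0.00288 s.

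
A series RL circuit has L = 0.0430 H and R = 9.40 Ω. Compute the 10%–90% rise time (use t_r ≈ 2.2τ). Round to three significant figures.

τ = L/R = 0.0430/9.40 = 0.00457 s.
t_r ≈ 2.2τ = 0.0101 s.

t_r ≈ 0.0101 s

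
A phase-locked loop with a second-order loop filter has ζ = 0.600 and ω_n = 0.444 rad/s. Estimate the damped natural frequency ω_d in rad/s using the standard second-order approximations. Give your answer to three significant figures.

ω_d ≈ 0.355 rad/s

ω_d = ω_n√(1−ζ²) = 0.444·√0.640 = 0.355 rad/s.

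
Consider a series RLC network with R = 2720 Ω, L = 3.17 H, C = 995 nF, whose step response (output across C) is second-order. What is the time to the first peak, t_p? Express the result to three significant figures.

For a series RLC circuit (capacitor voltage as output), ω_n = 1/√(LC) = 1/√(3.17 H · 995 nF) = 563 rad/s.
ζ = (R/2)·√(C/L) = (2720/2)·√(995 nF/3.17 H) = 0.762.
ω_d = 563·√(1 − 0.762²) = 365 rad/s. t_p = π/ω_d = 0.00861 s.

t_p ≈ 0.00861 s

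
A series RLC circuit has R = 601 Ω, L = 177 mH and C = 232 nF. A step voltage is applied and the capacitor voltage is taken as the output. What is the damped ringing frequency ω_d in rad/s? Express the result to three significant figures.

For a series RLC circuit (capacitor voltage as output), ω_n = 1/√(LC) = 1/√(177 mH · 232 nF) = 4930 rad/s.
ζ = (R/2)·√(C/L) = (601/2)·√(232 nF/177 mH) = 0.344.
ω_d = ω_n√(1−ζ²) = 4630 rad/s.

ω_d ≈ 4630 rad/s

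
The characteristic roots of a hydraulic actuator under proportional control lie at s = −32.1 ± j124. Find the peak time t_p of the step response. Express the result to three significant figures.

t_p = π/ω_d with ω_d = 124 (the imaginary part), so t_p = 0.0253 s.

t_p ≈ 0.0253 s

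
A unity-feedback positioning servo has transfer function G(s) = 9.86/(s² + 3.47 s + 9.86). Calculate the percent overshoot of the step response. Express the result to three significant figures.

%OS ≈ 12.5%

Comparing the denominator to s² + 2ζω_n s + ω_n²: ω_n = √9.86 = 3.14 rad/s, and 2ζω_n = 3.47 so ζ = 3.47/(2·3.14) = 0.553.
%OS = 100 e^{−πζ/√(1−ζ²)} with ζ = 0.553 gives 12.5%.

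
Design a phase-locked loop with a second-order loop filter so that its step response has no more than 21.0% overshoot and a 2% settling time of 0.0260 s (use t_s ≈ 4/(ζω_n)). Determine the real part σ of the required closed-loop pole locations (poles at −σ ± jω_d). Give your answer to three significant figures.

σ ≈ 154

The settling-time spec alone fixes σ = ζω_n = 4/t_s = 4/0.0260 = 154.
(Overshoot then fixes ζ = 0.445 and hence ω_d = σ·√(1−ζ²)/ζ = 310 rad/s.)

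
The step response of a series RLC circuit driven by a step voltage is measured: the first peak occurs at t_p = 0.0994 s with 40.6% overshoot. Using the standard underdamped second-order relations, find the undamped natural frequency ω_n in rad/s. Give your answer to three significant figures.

ζ from %OS: ζ = |ln 0.406|/√(π²+ln²0.406) = 0.276.
From t_p = π/ω_d, ω_d = π/0.0994 = 31.6 rad/s, so ω_n = ω_d/√(1−ζ²) = 32.9 rad/s.

ω_n ≈ 32.9 rad/s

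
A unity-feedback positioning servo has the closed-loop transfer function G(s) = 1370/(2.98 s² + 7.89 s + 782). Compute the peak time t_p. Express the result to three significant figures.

Dividing through by 2.98: denominator becomes s² + 2.648 s + 262.4.
So ω_n = √262.4 = 16.2 rad/s and ζ = 2.648/(2·16.2) = 0.0817.
ω_d = 16.2·√(1 − 0.0817²) = 16.1 rad/s. t_p = π/ω_d = 0.195 s.

t_p ≈ 0.195 s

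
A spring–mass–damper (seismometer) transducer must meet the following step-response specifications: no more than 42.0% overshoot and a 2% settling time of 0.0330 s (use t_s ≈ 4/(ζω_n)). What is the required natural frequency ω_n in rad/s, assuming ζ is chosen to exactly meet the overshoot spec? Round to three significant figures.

ω_n ≈ 455 rad/s

Inverting the overshoot relation: ζ = |ln 0.420|/√(π² + ln²0.420) = 0.266.
From t_s ≈ 4/(ζω_n): ω_n = 4/(ζ·t_s) = 4/(0.266·0.0330) = 455 rad/s.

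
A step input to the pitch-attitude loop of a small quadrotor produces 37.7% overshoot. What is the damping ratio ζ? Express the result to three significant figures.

ζ ≈ 0.297

ζ = −ln(OS)/√(π² + (ln OS)²). With OS = 0.377, ln OS = −0.9755 and ζ = 0.9755/3.290 = 0.297.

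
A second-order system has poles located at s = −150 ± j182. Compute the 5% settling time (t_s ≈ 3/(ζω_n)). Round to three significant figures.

For poles at −σ ± jω_d, ζω_n = σ = 150, so t_s ≈ 3/σ = 0.0200 s.

t_s ≈ 0.0200 s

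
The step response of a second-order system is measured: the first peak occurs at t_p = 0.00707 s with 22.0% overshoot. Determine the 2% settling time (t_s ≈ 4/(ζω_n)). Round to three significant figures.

t_s ≈ 0.0187 s

ζ from %OS: ζ = |ln 0.220|/√(π²+ln²0.220) = 0.434.
From t_p = π/ω_d, ω_d = π/0.00707 = 444 rad/s, so ω_n = ω_d/√(1−ζ²) = 493 rad/s.
t_s ≈ 4/(ζω_n) = 4/(0.434·493) = 0.0187 s.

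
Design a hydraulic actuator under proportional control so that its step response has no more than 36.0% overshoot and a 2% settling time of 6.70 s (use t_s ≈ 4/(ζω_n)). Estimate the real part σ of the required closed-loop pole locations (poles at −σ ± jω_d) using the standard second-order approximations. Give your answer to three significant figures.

The settling-time spec alone fixes σ = ζω_n = 4/t_s = 4/6.70 = 0.597.
(Overshoot then fixes ζ = 0.309 and hence ω_d = σ·√(1−ζ²)/ζ = 1.84 rad/s.)

σ ≈ 0.597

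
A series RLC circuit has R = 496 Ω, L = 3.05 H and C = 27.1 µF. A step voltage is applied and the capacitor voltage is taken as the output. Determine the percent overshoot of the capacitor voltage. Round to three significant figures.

For a series RLC circuit (capacitor voltage as output), ω_n = 1/√(LC) = 1/√(3.05 H · 27.1 µF) = 110 rad/s.
ζ = (R/2)·√(C/L) = (496/2)·√(27.1 µF/3.05 H) = 0.739.
%OS = 100 e^{−πζ/√(1−ζ²)} with ζ = 0.739 gives 3.18%.

%OS ≈ 3.18%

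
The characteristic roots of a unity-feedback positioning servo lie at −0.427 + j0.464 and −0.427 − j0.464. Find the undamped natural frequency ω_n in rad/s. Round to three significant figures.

|pole| = ω_n = √(0.427² + 0.464²) = 0.631 rad/s; ζ = cos θ = σ/ω_n = 0.677.

ω_n ≈ 0.631 rad/s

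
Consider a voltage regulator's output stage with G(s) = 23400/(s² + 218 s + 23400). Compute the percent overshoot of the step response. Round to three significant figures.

%OS ≈ 4.11%

Comparing the denominator to s² + 2ζω_n s + ω_n²: ω_n = √23400 = 153 rad/s, and 2ζω_n = 218 so ζ = 218/(2·153) = 0.713.
%OS = 100 e^{−πζ/√(1−ζ²)} with ζ = 0.713 gives 4.11%.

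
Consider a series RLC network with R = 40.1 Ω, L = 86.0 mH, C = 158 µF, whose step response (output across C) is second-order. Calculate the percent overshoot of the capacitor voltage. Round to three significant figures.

For a series RLC circuit (capacitor voltage as output), ω_n = 1/√(LC) = 1/√(86.0 mH · 158 µF) = 271 rad/s.
ζ = (R/2)·√(C/L) = (40.1/2)·√(158 µF/86.0 mH) = 0.859.
Overshoot: exp(−π·0.859/√(1−0.859²)) = 0.00509, i.e. 0.509%.

%OS ≈ 0.509%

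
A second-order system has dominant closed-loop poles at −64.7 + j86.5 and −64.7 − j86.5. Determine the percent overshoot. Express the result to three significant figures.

With σ = 64.7, ω_d = 86.5: ω_n = √(σ²+ω_d²) = 108 rad/s, ζ = σ/ω_n = 0.599.
%OS = 100·exp(−πζ/√(1−ζ²)) = 9.54%.

%OS ≈ 9.54%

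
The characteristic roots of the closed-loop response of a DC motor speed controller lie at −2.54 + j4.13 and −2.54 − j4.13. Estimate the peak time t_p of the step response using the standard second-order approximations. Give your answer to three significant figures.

t_p ≈ 0.761 s

t_p = π/ω_d with ω_d = 4.13 (the imaginary part), so t_p = 0.761 s.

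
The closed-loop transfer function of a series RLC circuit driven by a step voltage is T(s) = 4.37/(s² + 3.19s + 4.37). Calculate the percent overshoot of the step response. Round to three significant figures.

%OS ≈ 2.45%

ω_n = √4.37 = 2.09 rad/s; ζ = 3.19/(2·2.09) = 0.763.
%OS = 100 e^{−πζ/√(1−ζ²)} with ζ = 0.763 gives 2.45%.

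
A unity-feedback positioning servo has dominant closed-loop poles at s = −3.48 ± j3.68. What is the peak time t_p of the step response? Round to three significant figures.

t_p ≈ 0.854 s

t_p = π/ω_d with ω_d = 3.68 (the imaginary part), so t_p = 0.854 s.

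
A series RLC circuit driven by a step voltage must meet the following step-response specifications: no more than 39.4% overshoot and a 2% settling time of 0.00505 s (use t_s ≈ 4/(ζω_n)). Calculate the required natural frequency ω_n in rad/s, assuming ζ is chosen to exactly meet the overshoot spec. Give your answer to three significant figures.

ζ = −ln(OS)/√(π² + (ln OS)²). With OS = 0.394, ln OS = −0.9314 and ζ = 0.9314/3.277 = 0.284.
From t_s ≈ 4/(ζω_n): ω_n = 4/(ζ·t_s) = 4/(0.284·0.00505) = 2790 rad/s.

ω_n ≈ 2790 rad/s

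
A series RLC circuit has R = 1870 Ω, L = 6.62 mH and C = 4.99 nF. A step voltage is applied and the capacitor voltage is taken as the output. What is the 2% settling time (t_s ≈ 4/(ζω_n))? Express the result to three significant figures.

t_s ≈ 0.0000283 s

For a series RLC circuit (capacitor voltage as output), ω_n = 1/√(LC) = 1/√(6.62 mH · 4.99 nF) = 174000 rad/s.
ζ = (R/2)·√(C/L) = (1870/2)·√(4.99 nF/6.62 mH) = 0.812.
t_s ≈ 4/(ζω_n) = 0.0000283 s.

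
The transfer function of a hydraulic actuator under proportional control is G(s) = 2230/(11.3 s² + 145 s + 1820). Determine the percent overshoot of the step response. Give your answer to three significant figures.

Dividing through by 11.3: denominator becomes s² + 12.83 s + 161.1.
So ω_n = √161.1 = 12.7 rad/s and ζ = 12.83/(2·12.7) = 0.506.
%OS = 100·exp(−πζ/√(1−ζ²)) = 15.9%.

%OS ≈ 15.9%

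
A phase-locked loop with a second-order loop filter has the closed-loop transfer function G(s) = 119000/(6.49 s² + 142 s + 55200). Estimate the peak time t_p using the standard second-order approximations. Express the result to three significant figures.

Dividing through by 6.49: denominator becomes s² + 21.88 s + 8505.
So ω_n = √8505 = 92.2 rad/s and ζ = 21.88/(2·92.2) = 0.119.
ω_d = 92.2·√(1 − 0.119²) = 91.6 rad/s. t_p = π/ω_d = 0.0343 s.

t_p ≈ 0.0343 s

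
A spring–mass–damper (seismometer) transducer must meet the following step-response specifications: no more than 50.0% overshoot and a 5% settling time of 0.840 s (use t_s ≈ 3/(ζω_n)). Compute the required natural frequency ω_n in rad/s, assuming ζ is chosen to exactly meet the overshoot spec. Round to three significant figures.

ω_n ≈ 16.6 rad/s

From %OS = 100·exp(−πζ/√(1−ζ²)), invert to get ζ = −ln(OS)/√(π² + ln²(OS)) with OS = 0.500.
−ln 0.500 = 0.6931, so ζ = 0.6931/√(π² + 0.4805) = 0.215.
From t_s ≈ 3/(ζω_n): ω_n = 3/(ζ·t_s) = 3/(0.215·0.840) = 16.6 rad/s.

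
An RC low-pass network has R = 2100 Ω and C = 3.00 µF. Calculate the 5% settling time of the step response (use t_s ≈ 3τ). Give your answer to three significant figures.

t_s ≈ 0.0189 s

τ = RC = 2100 × 3.00 µF = 0.00630 s.
t_s ≈ 3τ = 0.0189 s.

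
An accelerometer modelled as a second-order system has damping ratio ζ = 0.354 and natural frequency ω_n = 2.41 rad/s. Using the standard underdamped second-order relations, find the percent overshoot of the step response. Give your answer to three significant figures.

For an underdamped second-order system, %OS = 100·exp(−πζ/√(1−ζ²)).
πζ/√(1−ζ²) = π·0.354/√(1−0.125) = 1.189, so %OS = 100·e^(−1.189) = 30.4%.

%OS ≈ 30.4%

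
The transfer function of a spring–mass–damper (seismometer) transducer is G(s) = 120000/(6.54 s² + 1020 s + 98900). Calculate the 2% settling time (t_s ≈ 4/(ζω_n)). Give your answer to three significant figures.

Dividing through by 6.54: denominator becomes s² + 156.0 s + 15120.
So ω_n = √15120 = 123 rad/s and ζ = 156.0/(2·123) = 0.634.
t_s ≈ 4/(ζω_n) = 0.0513 s.

t_s ≈ 0.0513 s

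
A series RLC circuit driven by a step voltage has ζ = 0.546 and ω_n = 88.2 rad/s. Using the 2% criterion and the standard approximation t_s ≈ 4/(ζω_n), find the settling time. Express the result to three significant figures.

t_s ≈ 0.0831 s

t_s ≈ 4/(ζω_n) = 4/(0.546 × 88.2) = 0.0831 s.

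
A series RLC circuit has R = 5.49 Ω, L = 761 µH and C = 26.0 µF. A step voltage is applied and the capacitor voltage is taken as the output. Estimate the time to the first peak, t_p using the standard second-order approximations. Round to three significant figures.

t_p ≈ 0.000513 s

For a series RLC circuit (capacitor voltage as output), ω_n = 1/√(LC) = 1/√(761 µH · 26.0 µF) = 7110 rad/s.
ζ = (R/2)·√(C/L) = (5.49/2)·√(26.0 µF/761 µH) = 0.507.
The damped frequency ω_d = ω_n√(1−ζ²) = 6130 rad/s. t_p = π/ω_d = 0.000513 s.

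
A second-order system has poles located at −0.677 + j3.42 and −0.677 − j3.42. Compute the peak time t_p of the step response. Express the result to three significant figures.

t_p ≈ 0.919 s

t_p = π/ω_d with ω_d = 3.42 (the imaginary part), so t_p = 0.919 s.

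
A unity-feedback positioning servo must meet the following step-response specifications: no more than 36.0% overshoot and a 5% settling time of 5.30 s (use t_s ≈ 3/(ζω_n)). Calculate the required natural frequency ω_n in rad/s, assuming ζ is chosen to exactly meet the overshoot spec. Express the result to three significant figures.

ω_n ≈ 1.83 rad/s

Inverting the overshoot relation: ζ = |ln 0.360|/√(π² + ln²0.360) = 0.309.
From t_s ≈ 3/(ζω_n): ω_n = 3/(ζ·t_s) = 3/(0.309·5.30) = 1.83 rad/s.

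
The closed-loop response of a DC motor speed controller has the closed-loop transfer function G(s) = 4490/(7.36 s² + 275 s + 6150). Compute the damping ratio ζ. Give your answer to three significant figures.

Dividing through by 7.36: denominator becomes s² + 37.36 s + 835.6.
So ω_n = √835.6 = 28.9 rad/s and ζ = 37.36/(2·28.9) = 0.646.

ζ ≈ 0.646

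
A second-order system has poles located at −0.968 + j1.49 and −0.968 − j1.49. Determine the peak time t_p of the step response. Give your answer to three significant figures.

t_p ≈ 2.11 s

t_p = π/ω_d with ω_d = 1.49 (the imaginary part), so t_p = 2.11 s.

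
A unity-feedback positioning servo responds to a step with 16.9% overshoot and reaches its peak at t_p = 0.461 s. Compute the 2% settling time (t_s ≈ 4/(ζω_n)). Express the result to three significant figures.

ζ from %OS: ζ = |ln 0.169|/√(π²+ln²0.169) = 0.493.
From t_p = π/ω_d, ω_d = π/0.461 = 6.81 rad/s, so ω_n = ω_d/√(1−ζ²) = 7.83 rad/s.
t_s ≈ 4/(ζω_n) = 4/(0.493·7.83) = 1.04 s.

t_s ≈ 1.04 s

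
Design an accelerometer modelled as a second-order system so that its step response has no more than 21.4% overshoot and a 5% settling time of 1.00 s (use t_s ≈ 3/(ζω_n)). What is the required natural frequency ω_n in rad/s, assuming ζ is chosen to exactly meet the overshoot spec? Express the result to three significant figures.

ζ = −ln(OS)/√(π² + (ln OS)²). With OS = 0.214, ln OS = −1.542 and ζ = 1.542/3.500 = 0.441.
Then ω_n = 3/(ζ t_s) = 3/(0.441 × 1.00) = 6.81 rad/s.

ω_n ≈ 6.81 rad/s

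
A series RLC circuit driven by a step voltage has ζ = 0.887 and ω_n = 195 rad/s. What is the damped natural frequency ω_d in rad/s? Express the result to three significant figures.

ω_d ≈ 90.0 rad/s

ω_d = ω_n√(1−ζ²) = 195·√0.213 = 90.0 rad/s.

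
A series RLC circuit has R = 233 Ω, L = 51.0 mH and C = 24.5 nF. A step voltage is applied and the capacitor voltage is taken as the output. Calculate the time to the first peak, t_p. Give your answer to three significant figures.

For a series RLC circuit (capacitor voltage as output), ω_n = 1/√(LC) = 1/√(51.0 mH · 24.5 nF) = 28300 rad/s.
ζ = (R/2)·√(C/L) = (233/2)·√(24.5 nF/51.0 mH) = 0.0807.
ω_d = ω_n√(1−ζ²) = 28200 rad/s. t_p = π/ω_d = 0.000111 s.

t_p ≈ 0.000111 s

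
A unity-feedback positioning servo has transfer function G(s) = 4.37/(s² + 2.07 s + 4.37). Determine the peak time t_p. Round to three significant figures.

Comparing the denominator to s² + 2ζω_n s + ω_n²: ω_n = √4.37 = 2.09 rad/s, and 2ζω_n = 2.07 so ζ = 2.07/(2·2.09) = 0.495.
The damped frequency ω_d = ω_n√(1−ζ²) = 1.82 rad/s. Then t_p = π/ω_d = 1.73 s.

t_p ≈ 1.73 s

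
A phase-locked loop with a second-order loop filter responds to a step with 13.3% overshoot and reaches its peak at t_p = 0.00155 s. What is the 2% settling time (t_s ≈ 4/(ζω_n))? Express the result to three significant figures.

ζ from %OS: ζ = |ln 0.133|/√(π²+ln²0.133) = 0.540.
t_p = π/ω_d ⇒ ω_d = 2030 rad/s; then ω_n = ω_d/√(1−ζ²) = 2410 rad/s.
t_s ≈ 4/(ζω_n) = 4/(0.540·2410) = 0.00307 s.

t_s ≈ 0.00307 s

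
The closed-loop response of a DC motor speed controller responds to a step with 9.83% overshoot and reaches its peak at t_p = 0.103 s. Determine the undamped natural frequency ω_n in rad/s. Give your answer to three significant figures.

The overshoot fixes ζ = −ln(OS)/√(π²+ln²(OS)) = 0.594.
From t_p = π/ω_d, ω_d = π/0.103 = 30.5 rad/s, so ω_n = ω_d/√(1−ζ²) = 37.9 rad/s.

ω_n ≈ 37.9 rad/s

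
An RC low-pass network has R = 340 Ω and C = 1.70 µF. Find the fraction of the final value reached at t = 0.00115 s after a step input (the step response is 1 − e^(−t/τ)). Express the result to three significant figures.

y/y_∞ ≈ 0.863

τ = RC = 340 × 1.70 µF = 0.000578 s.
y(t)/y_∞ = 1 − e^(−t/τ) = 1 − e^(−0.00115/0.000578) = 1 − e^(−1.99) = 0.863.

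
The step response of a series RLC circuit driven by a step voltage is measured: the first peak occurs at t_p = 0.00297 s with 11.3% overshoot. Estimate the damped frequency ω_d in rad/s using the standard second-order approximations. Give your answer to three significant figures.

ω_d ≈ 1060 rad/s

t_p = π/ω_d, so ω_d = π/0.00297 = 1060 rad/s.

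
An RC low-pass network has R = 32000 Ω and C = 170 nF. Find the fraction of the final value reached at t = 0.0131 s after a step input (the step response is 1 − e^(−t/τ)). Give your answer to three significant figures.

y/y_∞ ≈ 0.910

τ = RC = 32000 × 170 nF = 0.00544 s.
y(t)/y_∞ = 1 − e^(−t/τ) = 1 − e^(−0.0131/0.00544) = 1 − e^(−2.41) = 0.910.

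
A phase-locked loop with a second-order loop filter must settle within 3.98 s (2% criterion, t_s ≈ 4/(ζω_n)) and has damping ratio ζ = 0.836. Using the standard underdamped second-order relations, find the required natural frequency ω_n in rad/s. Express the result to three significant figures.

Rearranging t_s ≈ 4/(ζω_n) gives ω_n = 4/(ζ·t_s) = 4/(0.836 × 3.98) = 1.20 rad/s.

ω_n ≈ 1.20 rad/s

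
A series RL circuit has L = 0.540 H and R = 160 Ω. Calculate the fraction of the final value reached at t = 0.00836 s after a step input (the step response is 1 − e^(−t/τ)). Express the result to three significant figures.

y/y_∞ ≈ 0.916

τ = L/R = 0.540/160 = 0.00338 s.
y(t)/y_∞ = 1 − e^(−t/τ) = 1 − e^(−0.00836/0.00338) = 1 − e^(−2.48) = 0.916.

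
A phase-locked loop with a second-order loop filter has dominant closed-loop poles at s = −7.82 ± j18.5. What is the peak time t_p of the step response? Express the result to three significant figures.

t_p ≈ 0.170 s

t_p = π/ω_d with ω_d = 18.5 (the imaginary part), so t_p = 0.170 s.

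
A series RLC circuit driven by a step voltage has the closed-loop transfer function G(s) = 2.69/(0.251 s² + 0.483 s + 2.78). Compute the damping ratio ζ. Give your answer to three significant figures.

Dividing through by 0.251: denominator becomes s² + 1.924 s + 11.08.
So ω_n = √11.08 = 3.33 rad/s and ζ = 1.924/(2·3.33) = 0.289.

ζ ≈ 0.289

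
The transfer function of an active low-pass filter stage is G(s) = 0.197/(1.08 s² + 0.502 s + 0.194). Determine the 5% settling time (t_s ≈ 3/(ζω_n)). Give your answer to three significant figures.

Dividing through by 1.08: denominator becomes s² + 0.4648 s + 0.1796.
So ω_n = √0.1796 = 0.424 rad/s and ζ = 0.4648/(2·0.424) = 0.548.
t_s ≈ 3/(ζω_n) = 12.9 s.

t_s ≈ 12.9 s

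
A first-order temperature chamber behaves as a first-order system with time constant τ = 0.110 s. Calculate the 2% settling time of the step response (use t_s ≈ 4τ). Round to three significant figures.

t_s ≈ 4τ = 0.440 s.

t_s ≈ 0.440 s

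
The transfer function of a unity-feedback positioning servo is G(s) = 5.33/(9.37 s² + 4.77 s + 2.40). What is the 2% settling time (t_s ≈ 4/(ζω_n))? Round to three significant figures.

Dividing through by 9.37: denominator becomes s² + 0.5091 s + 0.2561.
So ω_n = √0.2561 = 0.506 rad/s and ζ = 0.5091/(2·0.506) = 0.503.
t_s ≈ 4/(ζω_n) = 15.7 s.

t_s ≈ 15.7 s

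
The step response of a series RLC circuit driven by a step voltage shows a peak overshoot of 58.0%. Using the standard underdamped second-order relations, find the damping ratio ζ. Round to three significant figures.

ζ ≈ 0.171

ζ = −ln(OS)/√(π² + (ln OS)²). With OS = 0.580, ln OS = −0.5447 and ζ = 0.5447/3.188 = 0.171.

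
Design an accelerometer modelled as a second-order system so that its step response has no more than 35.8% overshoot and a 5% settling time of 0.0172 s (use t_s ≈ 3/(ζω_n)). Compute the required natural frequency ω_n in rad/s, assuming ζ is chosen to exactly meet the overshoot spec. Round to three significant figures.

ω_n ≈ 561 rad/s

ζ = −ln(OS)/√(π² + (ln OS)²). With OS = 0.358, ln OS = −1.027 and ζ = 1.027/3.305 = 0.311.
Then ω_n = 3/(ζ t_s) = 3/(0.311 × 0.0172) = 561 rad/s.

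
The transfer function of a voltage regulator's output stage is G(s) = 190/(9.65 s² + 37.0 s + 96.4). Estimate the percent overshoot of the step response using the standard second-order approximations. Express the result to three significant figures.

Dividing through by 9.65: denominator becomes s² + 3.834 s + 9.990.
So ω_n = √9.990 = 3.16 rad/s and ζ = 3.834/(2·3.16) = 0.607.
Overshoot: exp(−π·0.607/√(1−0.607²)) = 0.0910, i.e. 9.10%.

%OS ≈ 9.10%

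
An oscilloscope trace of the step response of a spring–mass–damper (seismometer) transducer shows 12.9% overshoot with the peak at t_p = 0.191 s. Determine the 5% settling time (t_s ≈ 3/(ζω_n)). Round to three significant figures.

t_s ≈ 0.280 s

From the overshoot, ζ = −ln(OS)/√(π²+ln²(OS)) = 0.546.
t_p = π/ω_d ⇒ ω_d = 16.4 rad/s; then ω_n = ω_d/√(1−ζ²) = 19.6 rad/s.
t_s ≈ 3/(ζω_n) = 3/(0.546·19.6) = 0.280 s.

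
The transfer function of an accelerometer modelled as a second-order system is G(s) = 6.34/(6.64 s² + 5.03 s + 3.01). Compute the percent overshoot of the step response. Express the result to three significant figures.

%OS ≈ 11.8%

Dividing through by 6.64: denominator becomes s² + 0.7575 s + 0.4533.
So ω_n = √0.4533 = 0.673 rad/s and ζ = 0.7575/(2·0.673) = 0.563.
Overshoot: exp(−π·0.563/√(1−0.563²)) = 0.118, i.e. 11.8%.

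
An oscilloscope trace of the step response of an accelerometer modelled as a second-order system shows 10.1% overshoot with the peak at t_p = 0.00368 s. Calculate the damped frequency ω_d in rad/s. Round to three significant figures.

ω_d ≈ 854 rad/s

t_p = π/ω_d, so ω_d = π/0.00368 = 854 rad/s.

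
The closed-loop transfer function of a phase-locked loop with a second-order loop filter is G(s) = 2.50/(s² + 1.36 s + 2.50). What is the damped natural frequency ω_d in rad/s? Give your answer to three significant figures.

ω_d ≈ 1.43 rad/s

Matching coefficients with s² + 2ζω_n s + ω_n² gives ω_n² = 2.50 ⇒ ω_n = 1.58 rad/s, and ζ = 1.36/(2ω_n) = 0.430.
The damped frequency ω_d = ω_n√(1−ζ²) = 1.43 rad/s.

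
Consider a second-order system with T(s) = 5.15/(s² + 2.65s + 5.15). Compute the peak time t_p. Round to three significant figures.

ω_n = √5.15 = 2.27 rad/s; ζ = 2.65/(2·2.27) = 0.584.
The damped frequency ω_d = ω_n√(1−ζ²) = 1.84 rad/s. Then t_p = π/ω_d = 1.71 s.

t_p ≈ 1.71 s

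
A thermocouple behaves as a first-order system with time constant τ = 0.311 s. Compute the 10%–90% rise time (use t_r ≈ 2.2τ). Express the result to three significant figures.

t_r ≈ 0.684 s

t_r ≈ 2.2τ = 0.684 s.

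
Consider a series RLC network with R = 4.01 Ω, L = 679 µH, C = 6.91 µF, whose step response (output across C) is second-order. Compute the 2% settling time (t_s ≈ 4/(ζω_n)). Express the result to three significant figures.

For a series RLC circuit (capacitor voltage as output), ω_n = 1/√(LC) = 1/√(679 µH · 6.91 µF) = 14600 rad/s.
ζ = (R/2)·√(C/L) = (4.01/2)·√(6.91 µF/679 µH) = 0.202.
t_s ≈ 4/(ζω_n) = 0.00135 s.

t_s ≈ 0.00135 s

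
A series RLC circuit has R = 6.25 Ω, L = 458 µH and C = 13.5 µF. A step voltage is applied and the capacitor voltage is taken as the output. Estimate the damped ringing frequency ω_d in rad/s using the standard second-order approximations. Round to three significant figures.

ω_d ≈ 10700 rad/s

For a series RLC circuit (capacitor voltage as output), ω_n = 1/√(LC) = 1/√(458 µH · 13.5 µF) = 12700 rad/s.
ζ = (R/2)·√(C/L) = (6.25/2)·√(13.5 µF/458 µH) = 0.537.
ω_d = ω_n√(1−ζ²) = 10700 rad/s.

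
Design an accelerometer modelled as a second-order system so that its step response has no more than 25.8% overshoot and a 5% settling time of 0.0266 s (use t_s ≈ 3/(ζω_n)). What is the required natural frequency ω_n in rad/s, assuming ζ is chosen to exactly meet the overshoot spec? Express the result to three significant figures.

From %OS = 100·exp(−πζ/√(1−ζ²)), invert to get ζ = −ln(OS)/√(π² + ln²(OS)) with OS = 0.258.
−ln 0.258 = 1.355, so ζ = 1.355/√(π² + 1.835) = 0.396.
Then ω_n = 3/(ζ t_s) = 3/(0.396 × 0.0266) = 285 rad/s.

ω_n ≈ 285 rad/s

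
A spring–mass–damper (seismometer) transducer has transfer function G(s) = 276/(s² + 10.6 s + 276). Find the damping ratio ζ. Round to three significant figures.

ζ ≈ 0.319

Comparing the denominator to s² + 2ζω_n s + ω_n²: ω_n = √276 = 16.6 rad/s, and 2ζω_n = 10.6 so ζ = 10.6/(2·16.6) = 0.319.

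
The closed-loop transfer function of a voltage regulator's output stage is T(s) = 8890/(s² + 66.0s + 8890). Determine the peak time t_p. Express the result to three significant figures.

Matching coefficients with s² + 2ζω_n s + ω_n² gives ω_n² = 8890 ⇒ ω_n = 94.3 rad/s, and ζ = 66.0/(2ω_n) = 0.350.
ω_d = ω_n√(1−ζ²) = 88.3 rad/s. Then t_p = π/ω_d = 0.0356 s.

t_p ≈ 0.0356 s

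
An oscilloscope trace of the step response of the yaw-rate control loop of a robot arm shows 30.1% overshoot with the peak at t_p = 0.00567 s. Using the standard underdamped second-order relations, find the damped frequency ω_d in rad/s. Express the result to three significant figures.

ω_d ≈ 554 rad/s

t_p = π/ω_d, so ω_d = π/0.00567 = 554 rad/s.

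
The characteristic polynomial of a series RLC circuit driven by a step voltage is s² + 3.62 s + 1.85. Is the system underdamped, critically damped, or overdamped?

a² − 4b = 5.7 > 0 (two distinct real roots); the system is overdamped.

overdamped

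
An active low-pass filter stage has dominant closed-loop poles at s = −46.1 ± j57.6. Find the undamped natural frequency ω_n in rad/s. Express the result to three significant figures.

|pole| = ω_n = √(46.1² + 57.6²) = 73.8 rad/s; ζ = cos θ = σ/ω_n = 0.625.

ω_n ≈ 73.8 rad/s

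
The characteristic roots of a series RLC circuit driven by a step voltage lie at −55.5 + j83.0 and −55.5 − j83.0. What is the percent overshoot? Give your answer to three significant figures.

%OS ≈ 12.2%

The poles are at −σ ± jω_d with σ = 55.5 and ω_d = 83.0, so ω_n = √(σ²+ω_d²) = 99.8 rad/s and ζ = σ/ω_n = 0.556.
Overshoot: exp(−π·0.556/√(1−0.556²)) = 0.122, i.e. 12.2%.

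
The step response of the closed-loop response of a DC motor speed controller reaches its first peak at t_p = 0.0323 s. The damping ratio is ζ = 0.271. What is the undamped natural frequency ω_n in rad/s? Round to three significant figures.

Peak time t_p = π/ω_d, so ω_d = π/t_p = π/0.0323 = 97.3 rad/s.
ω_n = ω_d/√(1−ζ²) = 97.3/√0.927 = 101 rad/s.

ω_n ≈ 101 rad/s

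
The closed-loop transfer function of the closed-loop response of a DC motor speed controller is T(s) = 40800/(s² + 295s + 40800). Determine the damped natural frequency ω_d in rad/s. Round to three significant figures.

Comparing the denominator to s² + 2ζω_n s + ω_n²: ω_n = √40800 = 202 rad/s, and 2ζω_n = 295 so ζ = 295/(2·202) = 0.730.
The damped frequency ω_d = ω_n√(1−ζ²) = 138 rad/s.

ω_d ≈ 138 rad/s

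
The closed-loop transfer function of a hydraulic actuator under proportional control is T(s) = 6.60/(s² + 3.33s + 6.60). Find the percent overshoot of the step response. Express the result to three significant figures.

Comparing the denominator to s² + 2ζω_n s + ω_n²: ω_n = √6.60 = 2.57 rad/s, and 2ζω_n = 3.33 so ζ = 3.33/(2·2.57) = 0.648.
%OS = 100 e^{−πζ/√(1−ζ²)} with ζ = 0.648 gives 6.90%.

%OS ≈ 6.90%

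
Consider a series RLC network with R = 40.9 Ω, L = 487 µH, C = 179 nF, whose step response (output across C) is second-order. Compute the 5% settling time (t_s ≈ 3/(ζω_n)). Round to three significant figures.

t_s ≈ 0.0000714 s

For a series RLC circuit (capacitor voltage as output), ω_n = 1/√(LC) = 1/√(487 µH · 179 nF) = 107000 rad/s.
ζ = (R/2)·√(C/L) = (40.9/2)·√(179 nF/487 µH) = 0.392.
t_s ≈ 3/(ζω_n) = 0.0000714 s.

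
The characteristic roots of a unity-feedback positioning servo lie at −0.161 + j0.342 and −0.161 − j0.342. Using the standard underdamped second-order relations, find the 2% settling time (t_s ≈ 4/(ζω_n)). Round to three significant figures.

For poles at −σ ± jω_d, ζω_n = σ = 0.161, so t_s ≈ 4/σ = 24.8 s.

t_s ≈ 24.8 s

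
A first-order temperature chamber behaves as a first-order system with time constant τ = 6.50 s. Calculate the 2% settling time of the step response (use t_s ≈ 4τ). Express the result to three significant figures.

t_s ≈ 26.0 s

t_s ≈ 4τ = 26.0 s.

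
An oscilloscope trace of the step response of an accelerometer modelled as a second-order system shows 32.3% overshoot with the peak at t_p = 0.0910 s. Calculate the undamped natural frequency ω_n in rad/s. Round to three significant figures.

From the overshoot, ζ = −ln(OS)/√(π²+ln²(OS)) = 0.338.
t_p = π/ω_d ⇒ ω_d = 34.5 rad/s; then ω_n = ω_d/√(1−ζ²) = 36.7 rad/s.

ω_n ≈ 36.7 rad/s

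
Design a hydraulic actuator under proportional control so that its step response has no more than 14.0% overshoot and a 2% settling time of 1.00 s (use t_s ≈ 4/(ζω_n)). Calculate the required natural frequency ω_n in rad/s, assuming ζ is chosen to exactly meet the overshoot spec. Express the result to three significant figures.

Inverting the overshoot relation: ζ = |ln 0.140|/√(π² + ln²0.140) = 0.531.
From t_s ≈ 4/(ζω_n): ω_n = 4/(ζ·t_s) = 4/(0.531·1.00) = 7.54 rad/s.

ω_n ≈ 7.54 rad/s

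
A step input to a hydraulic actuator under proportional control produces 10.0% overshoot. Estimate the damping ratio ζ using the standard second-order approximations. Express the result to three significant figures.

ζ ≈ 0.591

From %OS = 100·exp(−πζ/√(1−ζ²)), invert to get ζ = −ln(OS)/√(π² + ln²(OS)) with OS = 0.100.
−ln 0.100 = 2.303, so ζ = 2.303/√(π² + 5.302) = 0.591.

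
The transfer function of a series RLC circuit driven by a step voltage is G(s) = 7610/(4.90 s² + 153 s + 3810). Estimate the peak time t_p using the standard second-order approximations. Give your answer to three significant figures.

Dividing through by 4.90: denominator becomes s² + 31.22 s + 777.6.
So ω_n = √777.6 = 27.9 rad/s and ζ = 31.22/(2·27.9) = 0.560.
ω_d = 27.9·√(1 − 0.560²) = 23.1 rad/s. t_p = π/ω_d = 0.136 s.

t_p ≈ 0.136 s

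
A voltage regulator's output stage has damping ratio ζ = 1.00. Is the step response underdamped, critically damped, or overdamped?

Since ζ = 1, the system is critically damped.

critically damped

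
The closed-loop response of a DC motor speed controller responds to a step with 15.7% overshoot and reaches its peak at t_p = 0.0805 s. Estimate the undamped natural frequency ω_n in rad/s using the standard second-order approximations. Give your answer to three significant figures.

ω_n ≈ 45.3 rad/s

From the overshoot, ζ = −ln(OS)/√(π²+ln²(OS)) = 0.508.
t_p = π/ω_d ⇒ ω_d = 39.0 rad/s; then ω_n = ω_d/√(1−ζ²) = 45.3 rad/s.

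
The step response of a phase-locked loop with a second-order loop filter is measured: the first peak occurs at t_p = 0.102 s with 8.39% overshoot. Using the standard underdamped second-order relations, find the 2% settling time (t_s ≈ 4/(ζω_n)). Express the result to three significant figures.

From the overshoot, ζ = −ln(OS)/√(π²+ln²(OS)) = 0.619.
From t_p = π/ω_d, ω_d = π/0.102 = 30.8 rad/s, so ω_n = ω_d/√(1−ζ²) = 39.2 rad/s.
t_s ≈ 4/(ζω_n) = 4/(0.619·39.2) = 0.165 s.

t_s ≈ 0.165 s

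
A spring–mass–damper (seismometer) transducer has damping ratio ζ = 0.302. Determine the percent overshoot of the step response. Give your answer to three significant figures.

For an underdamped second-order system, %OS = 100·exp(−πζ/√(1−ζ²)).
πζ/√(1−ζ²) = π·0.302/√(1−0.0912) = 0.9952, so %OS = 100·e^(−0.9952) = 37.0%.

%OS ≈ 37.0%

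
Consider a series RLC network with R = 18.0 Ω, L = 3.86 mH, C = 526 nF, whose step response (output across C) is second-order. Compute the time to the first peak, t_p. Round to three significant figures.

For a series RLC circuit (capacitor voltage as output), ω_n = 1/√(LC) = 1/√(3.86 mH · 526 nF) = 22200 rad/s.
ζ = (R/2)·√(C/L) = (18.0/2)·√(526 nF/3.86 mH) = 0.105.
The damped frequency ω_d = ω_n√(1−ζ²) = 22100 rad/s. t_p = π/ω_d = 0.000142 s.

t_p ≈ 0.000142 s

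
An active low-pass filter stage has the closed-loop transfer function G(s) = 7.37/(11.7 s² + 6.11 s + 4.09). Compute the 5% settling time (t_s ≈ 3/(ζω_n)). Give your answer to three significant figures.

t_s ≈ 11.5 s

Dividing through by 11.7: denominator becomes s² + 0.5222 s + 0.3496.
So ω_n = √0.3496 = 0.591 rad/s and ζ = 0.5222/(2·0.591) = 0.442.
t_s ≈ 3/(ζω_n) = 11.5 s.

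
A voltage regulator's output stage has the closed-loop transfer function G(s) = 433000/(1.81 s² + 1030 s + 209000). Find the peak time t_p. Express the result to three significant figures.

Dividing through by 1.81: denominator becomes s² + 569.1 s + 115500.
So ω_n = √115500 = 340 rad/s and ζ = 569.1/(2·340) = 0.837.
The damped frequency ω_d = ω_n√(1−ζ²) = 186 rad/s. t_p = π/ω_d = 0.0169 s.

t_p ≈ 0.0169 s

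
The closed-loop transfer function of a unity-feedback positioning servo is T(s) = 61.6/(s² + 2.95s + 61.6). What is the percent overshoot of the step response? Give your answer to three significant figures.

%OS ≈ 54.8%

Comparing the denominator to s² + 2ζω_n s + ω_n²: ω_n = √61.6 = 7.85 rad/s, and 2ζω_n = 2.95 so ζ = 2.95/(2·7.85) = 0.188.
Overshoot: exp(−π·0.188/√(1−0.188²)) = 0.548, i.e. 54.8%.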